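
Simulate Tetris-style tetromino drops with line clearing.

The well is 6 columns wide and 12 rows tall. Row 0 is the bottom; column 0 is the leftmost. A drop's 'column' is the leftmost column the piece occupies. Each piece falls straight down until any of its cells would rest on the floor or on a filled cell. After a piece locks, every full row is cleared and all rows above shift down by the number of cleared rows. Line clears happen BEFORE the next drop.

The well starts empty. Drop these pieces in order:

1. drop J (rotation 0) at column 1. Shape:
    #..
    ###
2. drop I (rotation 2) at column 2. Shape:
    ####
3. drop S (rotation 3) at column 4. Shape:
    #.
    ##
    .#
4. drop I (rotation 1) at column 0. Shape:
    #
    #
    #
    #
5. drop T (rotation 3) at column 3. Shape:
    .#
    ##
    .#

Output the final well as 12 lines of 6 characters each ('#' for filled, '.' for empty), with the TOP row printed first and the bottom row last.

Drop 1: J rot0 at col 1 lands with bottom-row=0; cleared 0 line(s) (total 0); column heights now [0 2 1 1 0 0], max=2
Drop 2: I rot2 at col 2 lands with bottom-row=1; cleared 0 line(s) (total 0); column heights now [0 2 2 2 2 2], max=2
Drop 3: S rot3 at col 4 lands with bottom-row=2; cleared 0 line(s) (total 0); column heights now [0 2 2 2 5 4], max=5
Drop 4: I rot1 at col 0 lands with bottom-row=0; cleared 1 line(s) (total 1); column heights now [3 1 1 1 4 3], max=4
Drop 5: T rot3 at col 3 lands with bottom-row=4; cleared 0 line(s) (total 1); column heights now [3 1 1 6 7 3], max=7

Answer: ......
......
......
......
......
....#.
...##.
....#.
....#.
#...##
#....#
####..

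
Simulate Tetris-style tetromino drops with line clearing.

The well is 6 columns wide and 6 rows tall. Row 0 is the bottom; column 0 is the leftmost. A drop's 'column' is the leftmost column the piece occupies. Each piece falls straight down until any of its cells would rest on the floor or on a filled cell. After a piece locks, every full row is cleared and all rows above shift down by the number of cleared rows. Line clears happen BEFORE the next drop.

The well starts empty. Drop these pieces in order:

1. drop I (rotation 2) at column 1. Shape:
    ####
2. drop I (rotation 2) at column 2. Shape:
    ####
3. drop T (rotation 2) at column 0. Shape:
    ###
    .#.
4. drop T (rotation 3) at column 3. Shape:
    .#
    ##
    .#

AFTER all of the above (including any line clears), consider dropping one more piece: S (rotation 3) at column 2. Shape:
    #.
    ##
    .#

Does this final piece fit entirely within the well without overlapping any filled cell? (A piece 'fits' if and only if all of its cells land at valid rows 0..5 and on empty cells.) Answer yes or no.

Answer: no

Derivation:
Drop 1: I rot2 at col 1 lands with bottom-row=0; cleared 0 line(s) (total 0); column heights now [0 1 1 1 1 0], max=1
Drop 2: I rot2 at col 2 lands with bottom-row=1; cleared 0 line(s) (total 0); column heights now [0 1 2 2 2 2], max=2
Drop 3: T rot2 at col 0 lands with bottom-row=1; cleared 0 line(s) (total 0); column heights now [3 3 3 2 2 2], max=3
Drop 4: T rot3 at col 3 lands with bottom-row=2; cleared 0 line(s) (total 0); column heights now [3 3 3 4 5 2], max=5
Test piece S rot3 at col 2 (width 2): heights before test = [3 3 3 4 5 2]; fits = False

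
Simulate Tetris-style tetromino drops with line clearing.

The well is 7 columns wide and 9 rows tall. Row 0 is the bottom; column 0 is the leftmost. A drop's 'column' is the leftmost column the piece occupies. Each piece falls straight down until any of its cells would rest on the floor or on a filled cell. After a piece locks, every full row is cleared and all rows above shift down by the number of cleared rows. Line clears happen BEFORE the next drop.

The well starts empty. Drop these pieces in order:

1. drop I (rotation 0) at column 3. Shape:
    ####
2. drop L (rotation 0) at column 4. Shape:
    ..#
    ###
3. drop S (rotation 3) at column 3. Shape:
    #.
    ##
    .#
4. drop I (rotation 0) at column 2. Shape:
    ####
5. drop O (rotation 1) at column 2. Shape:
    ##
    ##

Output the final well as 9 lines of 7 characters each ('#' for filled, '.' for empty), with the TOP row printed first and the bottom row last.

Drop 1: I rot0 at col 3 lands with bottom-row=0; cleared 0 line(s) (total 0); column heights now [0 0 0 1 1 1 1], max=1
Drop 2: L rot0 at col 4 lands with bottom-row=1; cleared 0 line(s) (total 0); column heights now [0 0 0 1 2 2 3], max=3
Drop 3: S rot3 at col 3 lands with bottom-row=2; cleared 0 line(s) (total 0); column heights now [0 0 0 5 4 2 3], max=5
Drop 4: I rot0 at col 2 lands with bottom-row=5; cleared 0 line(s) (total 0); column heights now [0 0 6 6 6 6 3], max=6
Drop 5: O rot1 at col 2 lands with bottom-row=6; cleared 0 line(s) (total 0); column heights now [0 0 8 8 6 6 3], max=8

Answer: .......
..##...
..##...
..####.
...#...
...##..
....#.#
....###
...####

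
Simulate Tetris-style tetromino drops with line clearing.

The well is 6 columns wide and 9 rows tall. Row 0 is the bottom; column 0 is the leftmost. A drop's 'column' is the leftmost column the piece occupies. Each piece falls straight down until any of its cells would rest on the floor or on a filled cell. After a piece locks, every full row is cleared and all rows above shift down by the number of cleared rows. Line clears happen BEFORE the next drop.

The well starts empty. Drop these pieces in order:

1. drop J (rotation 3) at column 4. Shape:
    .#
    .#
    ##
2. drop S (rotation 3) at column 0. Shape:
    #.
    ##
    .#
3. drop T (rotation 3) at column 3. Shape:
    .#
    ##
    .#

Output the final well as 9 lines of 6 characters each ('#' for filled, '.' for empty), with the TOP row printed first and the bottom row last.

Drop 1: J rot3 at col 4 lands with bottom-row=0; cleared 0 line(s) (total 0); column heights now [0 0 0 0 1 3], max=3
Drop 2: S rot3 at col 0 lands with bottom-row=0; cleared 0 line(s) (total 0); column heights now [3 2 0 0 1 3], max=3
Drop 3: T rot3 at col 3 lands with bottom-row=1; cleared 0 line(s) (total 0); column heights now [3 2 0 3 4 3], max=4

Answer: ......
......
......
......
......
....#.
#..###
##..##
.#..##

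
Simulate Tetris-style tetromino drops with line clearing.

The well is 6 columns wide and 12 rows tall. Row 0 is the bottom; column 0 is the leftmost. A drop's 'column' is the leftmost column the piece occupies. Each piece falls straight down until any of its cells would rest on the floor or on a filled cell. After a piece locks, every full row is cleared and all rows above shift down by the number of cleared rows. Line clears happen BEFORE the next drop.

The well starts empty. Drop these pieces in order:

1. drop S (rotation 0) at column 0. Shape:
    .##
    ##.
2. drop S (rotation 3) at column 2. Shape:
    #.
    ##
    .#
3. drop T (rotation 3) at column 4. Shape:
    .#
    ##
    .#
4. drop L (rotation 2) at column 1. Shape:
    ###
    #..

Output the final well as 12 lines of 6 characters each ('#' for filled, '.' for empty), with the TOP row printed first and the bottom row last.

Drop 1: S rot0 at col 0 lands with bottom-row=0; cleared 0 line(s) (total 0); column heights now [1 2 2 0 0 0], max=2
Drop 2: S rot3 at col 2 lands with bottom-row=1; cleared 0 line(s) (total 0); column heights now [1 2 4 3 0 0], max=4
Drop 3: T rot3 at col 4 lands with bottom-row=0; cleared 0 line(s) (total 0); column heights now [1 2 4 3 2 3], max=4
Drop 4: L rot2 at col 1 lands with bottom-row=3; cleared 0 line(s) (total 0); column heights now [1 5 5 5 2 3], max=5

Answer: ......
......
......
......
......
......
......
.###..
.##...
..##.#
.#####
##...#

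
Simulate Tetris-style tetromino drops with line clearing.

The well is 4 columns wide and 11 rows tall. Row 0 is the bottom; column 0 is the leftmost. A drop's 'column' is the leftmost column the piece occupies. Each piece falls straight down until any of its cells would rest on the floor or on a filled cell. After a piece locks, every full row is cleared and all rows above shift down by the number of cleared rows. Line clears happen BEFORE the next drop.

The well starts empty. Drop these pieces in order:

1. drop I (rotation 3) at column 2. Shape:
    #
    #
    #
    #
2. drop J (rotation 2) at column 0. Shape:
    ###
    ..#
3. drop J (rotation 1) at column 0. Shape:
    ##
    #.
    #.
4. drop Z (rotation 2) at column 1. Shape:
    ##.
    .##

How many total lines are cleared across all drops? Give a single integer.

Drop 1: I rot3 at col 2 lands with bottom-row=0; cleared 0 line(s) (total 0); column heights now [0 0 4 0], max=4
Drop 2: J rot2 at col 0 lands with bottom-row=4; cleared 0 line(s) (total 0); column heights now [6 6 6 0], max=6
Drop 3: J rot1 at col 0 lands with bottom-row=6; cleared 0 line(s) (total 0); column heights now [9 9 6 0], max=9
Drop 4: Z rot2 at col 1 lands with bottom-row=8; cleared 1 line(s) (total 1); column heights now [8 9 9 0], max=9

Answer: 1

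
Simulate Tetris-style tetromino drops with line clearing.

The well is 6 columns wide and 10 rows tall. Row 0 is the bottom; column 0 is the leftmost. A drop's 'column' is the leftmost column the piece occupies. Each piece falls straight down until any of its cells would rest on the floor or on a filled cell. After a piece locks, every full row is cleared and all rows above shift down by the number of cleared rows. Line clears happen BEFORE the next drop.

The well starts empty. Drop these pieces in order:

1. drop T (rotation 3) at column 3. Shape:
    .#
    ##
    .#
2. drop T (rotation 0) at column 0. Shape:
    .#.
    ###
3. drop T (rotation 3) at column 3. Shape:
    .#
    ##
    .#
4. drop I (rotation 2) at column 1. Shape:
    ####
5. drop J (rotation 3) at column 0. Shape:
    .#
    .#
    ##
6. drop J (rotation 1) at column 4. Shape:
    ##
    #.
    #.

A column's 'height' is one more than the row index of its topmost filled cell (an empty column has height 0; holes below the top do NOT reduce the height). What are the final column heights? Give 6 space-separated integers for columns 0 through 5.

Answer: 8 10 7 7 10 10

Derivation:
Drop 1: T rot3 at col 3 lands with bottom-row=0; cleared 0 line(s) (total 0); column heights now [0 0 0 2 3 0], max=3
Drop 2: T rot0 at col 0 lands with bottom-row=0; cleared 0 line(s) (total 0); column heights now [1 2 1 2 3 0], max=3
Drop 3: T rot3 at col 3 lands with bottom-row=3; cleared 0 line(s) (total 0); column heights now [1 2 1 5 6 0], max=6
Drop 4: I rot2 at col 1 lands with bottom-row=6; cleared 0 line(s) (total 0); column heights now [1 7 7 7 7 0], max=7
Drop 5: J rot3 at col 0 lands with bottom-row=7; cleared 0 line(s) (total 0); column heights now [8 10 7 7 7 0], max=10
Drop 6: J rot1 at col 4 lands with bottom-row=7; cleared 0 line(s) (total 0); column heights now [8 10 7 7 10 10], max=10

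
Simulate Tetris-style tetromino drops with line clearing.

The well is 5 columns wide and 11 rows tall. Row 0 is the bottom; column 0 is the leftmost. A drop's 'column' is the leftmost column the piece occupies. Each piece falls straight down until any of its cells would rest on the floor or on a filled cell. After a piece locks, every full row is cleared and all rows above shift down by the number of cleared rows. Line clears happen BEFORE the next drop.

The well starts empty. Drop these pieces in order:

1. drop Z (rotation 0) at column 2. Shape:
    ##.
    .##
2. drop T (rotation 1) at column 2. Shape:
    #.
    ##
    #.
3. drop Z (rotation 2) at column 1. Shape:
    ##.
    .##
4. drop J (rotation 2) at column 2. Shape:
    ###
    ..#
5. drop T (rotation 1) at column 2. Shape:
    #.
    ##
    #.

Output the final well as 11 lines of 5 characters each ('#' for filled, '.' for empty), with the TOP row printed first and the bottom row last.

Answer: ..#..
..##.
..#..
..###
.##.#
..##.
..#..
..##.
..#..
..##.
...##

Derivation:
Drop 1: Z rot0 at col 2 lands with bottom-row=0; cleared 0 line(s) (total 0); column heights now [0 0 2 2 1], max=2
Drop 2: T rot1 at col 2 lands with bottom-row=2; cleared 0 line(s) (total 0); column heights now [0 0 5 4 1], max=5
Drop 3: Z rot2 at col 1 lands with bottom-row=5; cleared 0 line(s) (total 0); column heights now [0 7 7 6 1], max=7
Drop 4: J rot2 at col 2 lands with bottom-row=6; cleared 0 line(s) (total 0); column heights now [0 7 8 8 8], max=8
Drop 5: T rot1 at col 2 lands with bottom-row=8; cleared 0 line(s) (total 0); column heights now [0 7 11 10 8], max=11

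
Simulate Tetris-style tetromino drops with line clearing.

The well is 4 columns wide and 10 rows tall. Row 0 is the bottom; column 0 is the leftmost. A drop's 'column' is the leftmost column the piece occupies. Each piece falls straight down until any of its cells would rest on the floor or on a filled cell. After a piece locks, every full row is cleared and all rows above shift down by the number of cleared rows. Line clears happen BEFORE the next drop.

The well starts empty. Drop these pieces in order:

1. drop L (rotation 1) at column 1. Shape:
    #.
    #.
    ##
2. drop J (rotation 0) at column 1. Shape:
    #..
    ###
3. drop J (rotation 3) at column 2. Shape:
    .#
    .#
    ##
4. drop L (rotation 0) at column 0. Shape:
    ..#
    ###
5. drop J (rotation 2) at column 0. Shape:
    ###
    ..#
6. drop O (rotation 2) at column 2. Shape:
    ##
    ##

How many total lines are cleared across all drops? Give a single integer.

Answer: 1

Derivation:
Drop 1: L rot1 at col 1 lands with bottom-row=0; cleared 0 line(s) (total 0); column heights now [0 3 1 0], max=3
Drop 2: J rot0 at col 1 lands with bottom-row=3; cleared 0 line(s) (total 0); column heights now [0 5 4 4], max=5
Drop 3: J rot3 at col 2 lands with bottom-row=4; cleared 0 line(s) (total 0); column heights now [0 5 5 7], max=7
Drop 4: L rot0 at col 0 lands with bottom-row=5; cleared 1 line(s) (total 1); column heights now [0 5 6 6], max=6
Drop 5: J rot2 at col 0 lands with bottom-row=6; cleared 0 line(s) (total 1); column heights now [8 8 8 6], max=8
Drop 6: O rot2 at col 2 lands with bottom-row=8; cleared 0 line(s) (total 1); column heights now [8 8 10 10], max=10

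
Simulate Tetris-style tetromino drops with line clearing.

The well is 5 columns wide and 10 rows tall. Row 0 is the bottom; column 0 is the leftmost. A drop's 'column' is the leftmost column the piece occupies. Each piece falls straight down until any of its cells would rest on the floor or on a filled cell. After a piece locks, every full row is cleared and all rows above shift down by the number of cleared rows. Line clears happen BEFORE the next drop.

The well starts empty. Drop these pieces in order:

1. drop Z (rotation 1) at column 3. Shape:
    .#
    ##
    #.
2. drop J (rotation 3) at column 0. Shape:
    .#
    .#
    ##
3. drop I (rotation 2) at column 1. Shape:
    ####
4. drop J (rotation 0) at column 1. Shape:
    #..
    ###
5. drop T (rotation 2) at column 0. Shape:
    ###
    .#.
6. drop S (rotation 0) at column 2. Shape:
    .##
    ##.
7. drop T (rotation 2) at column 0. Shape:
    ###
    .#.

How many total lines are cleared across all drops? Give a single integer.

Answer: 1

Derivation:
Drop 1: Z rot1 at col 3 lands with bottom-row=0; cleared 0 line(s) (total 0); column heights now [0 0 0 2 3], max=3
Drop 2: J rot3 at col 0 lands with bottom-row=0; cleared 0 line(s) (total 0); column heights now [1 3 0 2 3], max=3
Drop 3: I rot2 at col 1 lands with bottom-row=3; cleared 0 line(s) (total 0); column heights now [1 4 4 4 4], max=4
Drop 4: J rot0 at col 1 lands with bottom-row=4; cleared 0 line(s) (total 0); column heights now [1 6 5 5 4], max=6
Drop 5: T rot2 at col 0 lands with bottom-row=6; cleared 0 line(s) (total 0); column heights now [8 8 8 5 4], max=8
Drop 6: S rot0 at col 2 lands with bottom-row=8; cleared 0 line(s) (total 0); column heights now [8 8 9 10 10], max=10
Drop 7: T rot2 at col 0 lands with bottom-row=8; cleared 1 line(s) (total 1); column heights now [8 9 9 9 4], max=9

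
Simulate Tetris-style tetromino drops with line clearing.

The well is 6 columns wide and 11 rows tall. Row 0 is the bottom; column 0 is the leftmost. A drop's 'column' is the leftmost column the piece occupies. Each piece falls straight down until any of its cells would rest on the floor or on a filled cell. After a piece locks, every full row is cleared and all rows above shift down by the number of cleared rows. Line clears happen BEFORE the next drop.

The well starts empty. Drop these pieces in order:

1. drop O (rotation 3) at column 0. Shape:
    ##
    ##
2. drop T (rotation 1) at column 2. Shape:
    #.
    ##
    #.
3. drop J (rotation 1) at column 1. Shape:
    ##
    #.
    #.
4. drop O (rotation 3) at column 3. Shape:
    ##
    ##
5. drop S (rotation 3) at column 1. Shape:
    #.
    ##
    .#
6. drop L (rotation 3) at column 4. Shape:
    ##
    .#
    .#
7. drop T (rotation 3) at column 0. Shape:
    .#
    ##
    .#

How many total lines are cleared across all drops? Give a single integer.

Drop 1: O rot3 at col 0 lands with bottom-row=0; cleared 0 line(s) (total 0); column heights now [2 2 0 0 0 0], max=2
Drop 2: T rot1 at col 2 lands with bottom-row=0; cleared 0 line(s) (total 0); column heights now [2 2 3 2 0 0], max=3
Drop 3: J rot1 at col 1 lands with bottom-row=2; cleared 0 line(s) (total 0); column heights now [2 5 5 2 0 0], max=5
Drop 4: O rot3 at col 3 lands with bottom-row=2; cleared 0 line(s) (total 0); column heights now [2 5 5 4 4 0], max=5
Drop 5: S rot3 at col 1 lands with bottom-row=5; cleared 0 line(s) (total 0); column heights now [2 8 7 4 4 0], max=8
Drop 6: L rot3 at col 4 lands with bottom-row=2; cleared 0 line(s) (total 0); column heights now [2 8 7 4 5 5], max=8
Drop 7: T rot3 at col 0 lands with bottom-row=8; cleared 0 line(s) (total 0); column heights now [10 11 7 4 5 5], max=11

Answer: 0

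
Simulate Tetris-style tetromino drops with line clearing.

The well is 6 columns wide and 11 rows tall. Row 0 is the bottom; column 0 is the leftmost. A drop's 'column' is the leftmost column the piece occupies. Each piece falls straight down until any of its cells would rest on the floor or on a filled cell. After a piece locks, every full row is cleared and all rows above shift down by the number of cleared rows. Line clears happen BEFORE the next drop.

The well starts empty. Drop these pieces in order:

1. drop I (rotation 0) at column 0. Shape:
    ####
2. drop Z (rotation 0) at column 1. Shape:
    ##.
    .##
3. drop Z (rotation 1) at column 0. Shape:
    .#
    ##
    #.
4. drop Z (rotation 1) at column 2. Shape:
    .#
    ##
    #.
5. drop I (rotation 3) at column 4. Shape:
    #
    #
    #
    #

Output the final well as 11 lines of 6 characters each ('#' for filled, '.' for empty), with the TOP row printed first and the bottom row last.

Answer: ......
......
......
......
......
...#..
.###..
###.#.
###.#.
..###.
#####.

Derivation:
Drop 1: I rot0 at col 0 lands with bottom-row=0; cleared 0 line(s) (total 0); column heights now [1 1 1 1 0 0], max=1
Drop 2: Z rot0 at col 1 lands with bottom-row=1; cleared 0 line(s) (total 0); column heights now [1 3 3 2 0 0], max=3
Drop 3: Z rot1 at col 0 lands with bottom-row=2; cleared 0 line(s) (total 0); column heights now [4 5 3 2 0 0], max=5
Drop 4: Z rot1 at col 2 lands with bottom-row=3; cleared 0 line(s) (total 0); column heights now [4 5 5 6 0 0], max=6
Drop 5: I rot3 at col 4 lands with bottom-row=0; cleared 0 line(s) (total 0); column heights now [4 5 5 6 4 0], max=6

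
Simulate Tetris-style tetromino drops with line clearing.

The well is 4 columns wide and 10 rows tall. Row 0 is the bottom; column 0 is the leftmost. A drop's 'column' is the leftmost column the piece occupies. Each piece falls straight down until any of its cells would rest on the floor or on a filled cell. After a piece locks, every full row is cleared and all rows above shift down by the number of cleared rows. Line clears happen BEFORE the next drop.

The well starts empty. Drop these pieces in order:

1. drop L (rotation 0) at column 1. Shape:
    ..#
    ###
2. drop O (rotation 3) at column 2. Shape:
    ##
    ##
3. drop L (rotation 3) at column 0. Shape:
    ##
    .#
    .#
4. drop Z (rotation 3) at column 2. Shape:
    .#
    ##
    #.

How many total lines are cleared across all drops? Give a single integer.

Drop 1: L rot0 at col 1 lands with bottom-row=0; cleared 0 line(s) (total 0); column heights now [0 1 1 2], max=2
Drop 2: O rot3 at col 2 lands with bottom-row=2; cleared 0 line(s) (total 0); column heights now [0 1 4 4], max=4
Drop 3: L rot3 at col 0 lands with bottom-row=1; cleared 1 line(s) (total 1); column heights now [0 3 3 3], max=3
Drop 4: Z rot3 at col 2 lands with bottom-row=3; cleared 0 line(s) (total 1); column heights now [0 3 5 6], max=6

Answer: 1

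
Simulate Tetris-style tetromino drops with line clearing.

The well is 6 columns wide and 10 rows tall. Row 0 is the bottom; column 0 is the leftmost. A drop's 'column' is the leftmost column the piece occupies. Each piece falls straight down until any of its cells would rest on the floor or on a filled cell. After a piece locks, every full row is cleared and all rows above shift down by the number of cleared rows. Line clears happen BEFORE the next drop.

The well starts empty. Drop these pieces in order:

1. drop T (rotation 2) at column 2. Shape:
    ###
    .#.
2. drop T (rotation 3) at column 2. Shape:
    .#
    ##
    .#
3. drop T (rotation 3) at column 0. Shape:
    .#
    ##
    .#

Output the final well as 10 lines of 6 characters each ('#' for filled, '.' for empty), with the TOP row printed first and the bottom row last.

Drop 1: T rot2 at col 2 lands with bottom-row=0; cleared 0 line(s) (total 0); column heights now [0 0 2 2 2 0], max=2
Drop 2: T rot3 at col 2 lands with bottom-row=2; cleared 0 line(s) (total 0); column heights now [0 0 4 5 2 0], max=5
Drop 3: T rot3 at col 0 lands with bottom-row=0; cleared 0 line(s) (total 0); column heights now [2 3 4 5 2 0], max=5

Answer: ......
......
......
......
......
...#..
..##..
.#.#..
#####.
.#.#..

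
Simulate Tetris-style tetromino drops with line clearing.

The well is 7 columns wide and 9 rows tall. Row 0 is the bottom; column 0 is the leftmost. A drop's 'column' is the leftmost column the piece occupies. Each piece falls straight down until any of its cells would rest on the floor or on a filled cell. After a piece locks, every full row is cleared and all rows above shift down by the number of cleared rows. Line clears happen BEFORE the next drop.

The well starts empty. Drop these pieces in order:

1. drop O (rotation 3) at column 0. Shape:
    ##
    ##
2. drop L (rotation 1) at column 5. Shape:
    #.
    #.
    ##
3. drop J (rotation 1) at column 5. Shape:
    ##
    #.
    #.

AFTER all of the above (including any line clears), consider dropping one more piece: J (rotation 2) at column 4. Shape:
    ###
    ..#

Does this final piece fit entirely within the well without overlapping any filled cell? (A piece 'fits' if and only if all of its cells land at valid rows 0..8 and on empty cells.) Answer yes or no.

Answer: yes

Derivation:
Drop 1: O rot3 at col 0 lands with bottom-row=0; cleared 0 line(s) (total 0); column heights now [2 2 0 0 0 0 0], max=2
Drop 2: L rot1 at col 5 lands with bottom-row=0; cleared 0 line(s) (total 0); column heights now [2 2 0 0 0 3 1], max=3
Drop 3: J rot1 at col 5 lands with bottom-row=3; cleared 0 line(s) (total 0); column heights now [2 2 0 0 0 6 6], max=6
Test piece J rot2 at col 4 (width 3): heights before test = [2 2 0 0 0 6 6]; fits = True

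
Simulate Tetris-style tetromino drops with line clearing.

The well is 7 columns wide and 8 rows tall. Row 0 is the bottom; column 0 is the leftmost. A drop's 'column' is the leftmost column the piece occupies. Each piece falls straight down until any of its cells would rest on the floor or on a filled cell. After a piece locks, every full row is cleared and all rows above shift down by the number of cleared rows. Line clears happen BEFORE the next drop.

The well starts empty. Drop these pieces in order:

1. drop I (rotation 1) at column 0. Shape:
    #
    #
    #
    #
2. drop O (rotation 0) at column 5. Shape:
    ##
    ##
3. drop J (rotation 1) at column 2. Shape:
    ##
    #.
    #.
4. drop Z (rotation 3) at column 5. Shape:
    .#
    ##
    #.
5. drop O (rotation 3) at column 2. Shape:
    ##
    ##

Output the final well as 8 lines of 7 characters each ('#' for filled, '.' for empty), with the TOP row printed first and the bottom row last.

Drop 1: I rot1 at col 0 lands with bottom-row=0; cleared 0 line(s) (total 0); column heights now [4 0 0 0 0 0 0], max=4
Drop 2: O rot0 at col 5 lands with bottom-row=0; cleared 0 line(s) (total 0); column heights now [4 0 0 0 0 2 2], max=4
Drop 3: J rot1 at col 2 lands with bottom-row=0; cleared 0 line(s) (total 0); column heights now [4 0 3 3 0 2 2], max=4
Drop 4: Z rot3 at col 5 lands with bottom-row=2; cleared 0 line(s) (total 0); column heights now [4 0 3 3 0 4 5], max=5
Drop 5: O rot3 at col 2 lands with bottom-row=3; cleared 0 line(s) (total 0); column heights now [4 0 5 5 0 4 5], max=5

Answer: .......
.......
.......
..##..#
#.##.##
#.##.#.
#.#..##
#.#..##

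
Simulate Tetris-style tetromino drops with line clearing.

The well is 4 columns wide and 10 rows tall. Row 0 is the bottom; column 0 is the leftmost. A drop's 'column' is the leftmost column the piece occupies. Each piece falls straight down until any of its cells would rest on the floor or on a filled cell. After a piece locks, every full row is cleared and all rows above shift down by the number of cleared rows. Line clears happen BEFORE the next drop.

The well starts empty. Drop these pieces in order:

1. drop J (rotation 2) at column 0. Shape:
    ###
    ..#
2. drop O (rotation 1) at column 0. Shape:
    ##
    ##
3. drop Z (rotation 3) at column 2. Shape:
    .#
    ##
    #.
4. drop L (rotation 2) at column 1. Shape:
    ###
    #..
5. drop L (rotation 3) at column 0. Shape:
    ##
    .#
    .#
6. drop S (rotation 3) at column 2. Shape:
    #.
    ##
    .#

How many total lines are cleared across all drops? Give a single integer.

Drop 1: J rot2 at col 0 lands with bottom-row=0; cleared 0 line(s) (total 0); column heights now [2 2 2 0], max=2
Drop 2: O rot1 at col 0 lands with bottom-row=2; cleared 0 line(s) (total 0); column heights now [4 4 2 0], max=4
Drop 3: Z rot3 at col 2 lands with bottom-row=2; cleared 1 line(s) (total 1); column heights now [3 3 3 4], max=4
Drop 4: L rot2 at col 1 lands with bottom-row=3; cleared 0 line(s) (total 1); column heights now [3 5 5 5], max=5
Drop 5: L rot3 at col 0 lands with bottom-row=5; cleared 0 line(s) (total 1); column heights now [8 8 5 5], max=8
Drop 6: S rot3 at col 2 lands with bottom-row=5; cleared 0 line(s) (total 1); column heights now [8 8 8 7], max=8

Answer: 1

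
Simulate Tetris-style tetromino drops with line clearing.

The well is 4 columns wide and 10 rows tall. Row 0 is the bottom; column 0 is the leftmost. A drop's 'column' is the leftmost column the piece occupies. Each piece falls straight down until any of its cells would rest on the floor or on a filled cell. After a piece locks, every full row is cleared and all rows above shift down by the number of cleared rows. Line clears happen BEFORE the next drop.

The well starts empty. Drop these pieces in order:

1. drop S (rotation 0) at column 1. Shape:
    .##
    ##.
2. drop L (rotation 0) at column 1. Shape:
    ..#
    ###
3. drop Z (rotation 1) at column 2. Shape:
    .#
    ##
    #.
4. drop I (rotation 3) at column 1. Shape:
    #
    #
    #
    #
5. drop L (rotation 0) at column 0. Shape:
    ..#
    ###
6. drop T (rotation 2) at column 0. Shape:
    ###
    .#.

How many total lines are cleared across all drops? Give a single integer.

Drop 1: S rot0 at col 1 lands with bottom-row=0; cleared 0 line(s) (total 0); column heights now [0 1 2 2], max=2
Drop 2: L rot0 at col 1 lands with bottom-row=2; cleared 0 line(s) (total 0); column heights now [0 3 3 4], max=4
Drop 3: Z rot1 at col 2 lands with bottom-row=3; cleared 0 line(s) (total 0); column heights now [0 3 5 6], max=6
Drop 4: I rot3 at col 1 lands with bottom-row=3; cleared 0 line(s) (total 0); column heights now [0 7 5 6], max=7
Drop 5: L rot0 at col 0 lands with bottom-row=7; cleared 0 line(s) (total 0); column heights now [8 8 9 6], max=9
Drop 6: T rot2 at col 0 lands with bottom-row=8; cleared 0 line(s) (total 0); column heights now [10 10 10 6], max=10

Answer: 0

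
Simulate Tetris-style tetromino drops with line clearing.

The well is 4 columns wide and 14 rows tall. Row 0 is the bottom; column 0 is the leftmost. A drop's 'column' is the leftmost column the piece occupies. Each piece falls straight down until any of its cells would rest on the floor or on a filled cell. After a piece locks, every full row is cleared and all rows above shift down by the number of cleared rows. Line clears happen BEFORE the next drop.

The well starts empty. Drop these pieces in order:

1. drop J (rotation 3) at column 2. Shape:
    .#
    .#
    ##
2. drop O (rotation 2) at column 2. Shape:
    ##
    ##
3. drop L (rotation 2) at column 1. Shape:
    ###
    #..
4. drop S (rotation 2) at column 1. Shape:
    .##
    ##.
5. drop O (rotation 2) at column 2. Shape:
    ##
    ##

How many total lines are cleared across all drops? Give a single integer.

Answer: 0

Derivation:
Drop 1: J rot3 at col 2 lands with bottom-row=0; cleared 0 line(s) (total 0); column heights now [0 0 1 3], max=3
Drop 2: O rot2 at col 2 lands with bottom-row=3; cleared 0 line(s) (total 0); column heights now [0 0 5 5], max=5
Drop 3: L rot2 at col 1 lands with bottom-row=4; cleared 0 line(s) (total 0); column heights now [0 6 6 6], max=6
Drop 4: S rot2 at col 1 lands with bottom-row=6; cleared 0 line(s) (total 0); column heights now [0 7 8 8], max=8
Drop 5: O rot2 at col 2 lands with bottom-row=8; cleared 0 line(s) (total 0); column heights now [0 7 10 10], max=10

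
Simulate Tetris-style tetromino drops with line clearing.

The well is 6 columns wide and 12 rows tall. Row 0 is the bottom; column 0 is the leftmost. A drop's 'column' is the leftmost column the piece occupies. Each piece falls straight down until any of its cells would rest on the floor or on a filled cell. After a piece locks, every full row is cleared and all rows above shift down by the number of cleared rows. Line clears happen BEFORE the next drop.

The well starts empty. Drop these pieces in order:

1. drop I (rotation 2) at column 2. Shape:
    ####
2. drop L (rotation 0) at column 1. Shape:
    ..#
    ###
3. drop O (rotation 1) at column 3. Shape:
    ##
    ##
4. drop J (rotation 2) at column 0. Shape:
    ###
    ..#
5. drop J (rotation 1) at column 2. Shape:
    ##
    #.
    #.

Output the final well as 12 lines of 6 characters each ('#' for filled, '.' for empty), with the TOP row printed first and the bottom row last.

Drop 1: I rot2 at col 2 lands with bottom-row=0; cleared 0 line(s) (total 0); column heights now [0 0 1 1 1 1], max=1
Drop 2: L rot0 at col 1 lands with bottom-row=1; cleared 0 line(s) (total 0); column heights now [0 2 2 3 1 1], max=3
Drop 3: O rot1 at col 3 lands with bottom-row=3; cleared 0 line(s) (total 0); column heights now [0 2 2 5 5 1], max=5
Drop 4: J rot2 at col 0 lands with bottom-row=2; cleared 0 line(s) (total 0); column heights now [4 4 4 5 5 1], max=5
Drop 5: J rot1 at col 2 lands with bottom-row=4; cleared 0 line(s) (total 0); column heights now [4 4 7 7 5 1], max=7

Answer: ......
......
......
......
......
..##..
..#...
..###.
#####.
..##..
.###..
..####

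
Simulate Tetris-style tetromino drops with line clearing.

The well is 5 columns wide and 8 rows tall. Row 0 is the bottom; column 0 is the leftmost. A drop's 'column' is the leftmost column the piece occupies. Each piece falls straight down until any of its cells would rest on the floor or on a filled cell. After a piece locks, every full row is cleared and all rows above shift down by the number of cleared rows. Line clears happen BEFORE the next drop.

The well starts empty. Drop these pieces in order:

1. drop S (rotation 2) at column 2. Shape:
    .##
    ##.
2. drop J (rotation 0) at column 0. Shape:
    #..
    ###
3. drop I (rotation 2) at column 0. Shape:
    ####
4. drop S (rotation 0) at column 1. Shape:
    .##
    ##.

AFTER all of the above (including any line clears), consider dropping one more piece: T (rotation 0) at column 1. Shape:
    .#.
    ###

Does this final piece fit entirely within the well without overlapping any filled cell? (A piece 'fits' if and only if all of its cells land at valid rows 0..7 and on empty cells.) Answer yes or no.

Drop 1: S rot2 at col 2 lands with bottom-row=0; cleared 0 line(s) (total 0); column heights now [0 0 1 2 2], max=2
Drop 2: J rot0 at col 0 lands with bottom-row=1; cleared 1 line(s) (total 1); column heights now [2 0 1 1 0], max=2
Drop 3: I rot2 at col 0 lands with bottom-row=2; cleared 0 line(s) (total 1); column heights now [3 3 3 3 0], max=3
Drop 4: S rot0 at col 1 lands with bottom-row=3; cleared 0 line(s) (total 1); column heights now [3 4 5 5 0], max=5
Test piece T rot0 at col 1 (width 3): heights before test = [3 4 5 5 0]; fits = True

Answer: yes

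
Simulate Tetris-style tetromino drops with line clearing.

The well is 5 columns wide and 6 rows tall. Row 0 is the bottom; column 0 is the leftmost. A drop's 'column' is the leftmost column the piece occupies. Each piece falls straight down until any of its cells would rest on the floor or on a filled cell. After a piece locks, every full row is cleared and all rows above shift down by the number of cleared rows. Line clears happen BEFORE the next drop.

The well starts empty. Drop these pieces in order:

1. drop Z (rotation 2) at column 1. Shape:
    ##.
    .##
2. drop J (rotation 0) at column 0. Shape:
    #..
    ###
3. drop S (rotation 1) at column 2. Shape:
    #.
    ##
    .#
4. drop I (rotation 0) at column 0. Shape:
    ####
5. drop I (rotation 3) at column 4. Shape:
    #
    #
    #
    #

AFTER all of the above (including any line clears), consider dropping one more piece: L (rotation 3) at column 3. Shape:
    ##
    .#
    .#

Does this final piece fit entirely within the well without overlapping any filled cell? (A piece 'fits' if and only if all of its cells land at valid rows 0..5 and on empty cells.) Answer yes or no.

Drop 1: Z rot2 at col 1 lands with bottom-row=0; cleared 0 line(s) (total 0); column heights now [0 2 2 1 0], max=2
Drop 2: J rot0 at col 0 lands with bottom-row=2; cleared 0 line(s) (total 0); column heights now [4 3 3 1 0], max=4
Drop 3: S rot1 at col 2 lands with bottom-row=2; cleared 0 line(s) (total 0); column heights now [4 3 5 4 0], max=5
Drop 4: I rot0 at col 0 lands with bottom-row=5; cleared 0 line(s) (total 0); column heights now [6 6 6 6 0], max=6
Drop 5: I rot3 at col 4 lands with bottom-row=0; cleared 1 line(s) (total 1); column heights now [5 5 5 5 3], max=5
Test piece L rot3 at col 3 (width 2): heights before test = [5 5 5 5 3]; fits = True

Answer: yes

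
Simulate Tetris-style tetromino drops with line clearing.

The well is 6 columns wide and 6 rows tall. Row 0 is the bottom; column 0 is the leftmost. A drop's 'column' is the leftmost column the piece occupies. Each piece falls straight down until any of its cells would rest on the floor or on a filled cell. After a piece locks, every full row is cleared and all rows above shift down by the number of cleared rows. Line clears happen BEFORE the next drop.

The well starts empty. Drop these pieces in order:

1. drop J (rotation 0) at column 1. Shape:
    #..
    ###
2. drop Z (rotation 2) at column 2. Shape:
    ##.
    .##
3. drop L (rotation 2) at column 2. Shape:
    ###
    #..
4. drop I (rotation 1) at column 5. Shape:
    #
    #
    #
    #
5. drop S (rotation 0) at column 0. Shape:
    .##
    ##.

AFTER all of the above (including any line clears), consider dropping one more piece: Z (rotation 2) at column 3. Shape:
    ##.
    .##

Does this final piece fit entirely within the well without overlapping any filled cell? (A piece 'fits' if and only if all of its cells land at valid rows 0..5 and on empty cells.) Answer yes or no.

Drop 1: J rot0 at col 1 lands with bottom-row=0; cleared 0 line(s) (total 0); column heights now [0 2 1 1 0 0], max=2
Drop 2: Z rot2 at col 2 lands with bottom-row=1; cleared 0 line(s) (total 0); column heights now [0 2 3 3 2 0], max=3
Drop 3: L rot2 at col 2 lands with bottom-row=3; cleared 0 line(s) (total 0); column heights now [0 2 5 5 5 0], max=5
Drop 4: I rot1 at col 5 lands with bottom-row=0; cleared 0 line(s) (total 0); column heights now [0 2 5 5 5 4], max=5
Drop 5: S rot0 at col 0 lands with bottom-row=4; cleared 0 line(s) (total 0); column heights now [5 6 6 5 5 4], max=6
Test piece Z rot2 at col 3 (width 3): heights before test = [5 6 6 5 5 4]; fits = False

Answer: no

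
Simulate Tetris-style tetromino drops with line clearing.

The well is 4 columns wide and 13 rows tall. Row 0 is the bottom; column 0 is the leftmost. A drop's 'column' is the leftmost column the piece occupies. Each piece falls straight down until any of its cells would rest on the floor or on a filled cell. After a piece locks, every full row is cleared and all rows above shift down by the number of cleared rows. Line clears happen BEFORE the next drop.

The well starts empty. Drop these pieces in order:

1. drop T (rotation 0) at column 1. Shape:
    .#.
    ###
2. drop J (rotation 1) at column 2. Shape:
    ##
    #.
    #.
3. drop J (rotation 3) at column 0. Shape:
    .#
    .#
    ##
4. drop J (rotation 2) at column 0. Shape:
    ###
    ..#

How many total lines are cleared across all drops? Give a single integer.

Drop 1: T rot0 at col 1 lands with bottom-row=0; cleared 0 line(s) (total 0); column heights now [0 1 2 1], max=2
Drop 2: J rot1 at col 2 lands with bottom-row=2; cleared 0 line(s) (total 0); column heights now [0 1 5 5], max=5
Drop 3: J rot3 at col 0 lands with bottom-row=1; cleared 0 line(s) (total 0); column heights now [2 4 5 5], max=5
Drop 4: J rot2 at col 0 lands with bottom-row=5; cleared 0 line(s) (total 0); column heights now [7 7 7 5], max=7

Answer: 0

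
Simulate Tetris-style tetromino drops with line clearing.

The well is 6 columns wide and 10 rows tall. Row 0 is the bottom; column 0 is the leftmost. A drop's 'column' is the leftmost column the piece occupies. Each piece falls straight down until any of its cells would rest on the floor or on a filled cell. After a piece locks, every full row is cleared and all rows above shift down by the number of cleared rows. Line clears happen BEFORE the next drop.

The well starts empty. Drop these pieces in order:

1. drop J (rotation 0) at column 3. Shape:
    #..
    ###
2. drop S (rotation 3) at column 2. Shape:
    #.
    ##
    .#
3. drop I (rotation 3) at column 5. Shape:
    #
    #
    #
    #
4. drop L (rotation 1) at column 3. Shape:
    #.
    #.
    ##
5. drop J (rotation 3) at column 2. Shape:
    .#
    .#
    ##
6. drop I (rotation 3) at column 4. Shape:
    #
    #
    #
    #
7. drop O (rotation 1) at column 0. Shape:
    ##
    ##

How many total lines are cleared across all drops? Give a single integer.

Answer: 0

Derivation:
Drop 1: J rot0 at col 3 lands with bottom-row=0; cleared 0 line(s) (total 0); column heights now [0 0 0 2 1 1], max=2
Drop 2: S rot3 at col 2 lands with bottom-row=2; cleared 0 line(s) (total 0); column heights now [0 0 5 4 1 1], max=5
Drop 3: I rot3 at col 5 lands with bottom-row=1; cleared 0 line(s) (total 0); column heights now [0 0 5 4 1 5], max=5
Drop 4: L rot1 at col 3 lands with bottom-row=4; cleared 0 line(s) (total 0); column heights now [0 0 5 7 5 5], max=7
Drop 5: J rot3 at col 2 lands with bottom-row=7; cleared 0 line(s) (total 0); column heights now [0 0 8 10 5 5], max=10
Drop 6: I rot3 at col 4 lands with bottom-row=5; cleared 0 line(s) (total 0); column heights now [0 0 8 10 9 5], max=10
Drop 7: O rot1 at col 0 lands with bottom-row=0; cleared 0 line(s) (total 0); column heights now [2 2 8 10 9 5], max=10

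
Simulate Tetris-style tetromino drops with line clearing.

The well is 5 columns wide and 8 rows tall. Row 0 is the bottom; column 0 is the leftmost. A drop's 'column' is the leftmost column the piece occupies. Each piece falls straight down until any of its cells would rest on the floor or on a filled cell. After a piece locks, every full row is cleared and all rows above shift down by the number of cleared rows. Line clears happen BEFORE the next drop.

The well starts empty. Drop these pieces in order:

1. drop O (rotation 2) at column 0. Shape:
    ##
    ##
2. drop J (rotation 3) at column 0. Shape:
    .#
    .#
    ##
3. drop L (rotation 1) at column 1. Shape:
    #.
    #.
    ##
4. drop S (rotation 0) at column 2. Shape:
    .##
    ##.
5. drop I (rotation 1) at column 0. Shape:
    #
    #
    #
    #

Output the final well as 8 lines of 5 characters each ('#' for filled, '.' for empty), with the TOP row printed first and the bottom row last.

Drop 1: O rot2 at col 0 lands with bottom-row=0; cleared 0 line(s) (total 0); column heights now [2 2 0 0 0], max=2
Drop 2: J rot3 at col 0 lands with bottom-row=2; cleared 0 line(s) (total 0); column heights now [3 5 0 0 0], max=5
Drop 3: L rot1 at col 1 lands with bottom-row=5; cleared 0 line(s) (total 0); column heights now [3 8 6 0 0], max=8
Drop 4: S rot0 at col 2 lands with bottom-row=6; cleared 0 line(s) (total 0); column heights now [3 8 7 8 8], max=8
Drop 5: I rot1 at col 0 lands with bottom-row=3; cleared 0 line(s) (total 0); column heights now [7 8 7 8 8], max=8

Answer: .#.##
####.
###..
##...
##...
##...
##...
##...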